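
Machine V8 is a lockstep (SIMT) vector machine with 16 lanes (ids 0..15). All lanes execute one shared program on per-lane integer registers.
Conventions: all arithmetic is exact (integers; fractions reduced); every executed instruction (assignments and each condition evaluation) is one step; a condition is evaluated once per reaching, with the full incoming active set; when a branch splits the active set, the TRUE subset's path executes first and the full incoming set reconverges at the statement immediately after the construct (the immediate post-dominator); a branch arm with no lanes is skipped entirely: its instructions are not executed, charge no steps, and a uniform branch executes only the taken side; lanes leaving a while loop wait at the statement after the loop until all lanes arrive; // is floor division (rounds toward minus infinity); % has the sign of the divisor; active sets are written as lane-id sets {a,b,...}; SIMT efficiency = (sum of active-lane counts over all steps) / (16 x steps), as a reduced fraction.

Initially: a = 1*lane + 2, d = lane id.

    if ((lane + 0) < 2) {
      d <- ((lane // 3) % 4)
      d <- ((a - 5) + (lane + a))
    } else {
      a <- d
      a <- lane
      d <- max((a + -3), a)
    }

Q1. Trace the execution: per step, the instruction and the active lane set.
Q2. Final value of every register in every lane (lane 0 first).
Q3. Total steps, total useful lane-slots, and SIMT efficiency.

step 0: eval ((lane + 0) < 2)        {0,1,2,3,4,5,6,7,8,9,10,11,12,13,14,15}
step 1: d <- ((lane // 3) % 4)       {0,1}
step 2: d <- ((a - 5) + (lane + a))  {0,1}
step 3: a <- d                       {2,3,4,5,6,7,8,9,10,11,12,13,14,15}
step 4: a <- lane                    {2,3,4,5,6,7,8,9,10,11,12,13,14,15}
step 5: d <- max((a + -3), a)        {2,3,4,5,6,7,8,9,10,11,12,13,14,15}

Answer: 6 steps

a: 2,3,2,3,4,5,6,7,8,9,10,11,12,13,14,15
d: -1,2,2,3,4,5,6,7,8,9,10,11,12,13,14,15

steps = 6; useful = 62; efficiency = 62/96 = 31/48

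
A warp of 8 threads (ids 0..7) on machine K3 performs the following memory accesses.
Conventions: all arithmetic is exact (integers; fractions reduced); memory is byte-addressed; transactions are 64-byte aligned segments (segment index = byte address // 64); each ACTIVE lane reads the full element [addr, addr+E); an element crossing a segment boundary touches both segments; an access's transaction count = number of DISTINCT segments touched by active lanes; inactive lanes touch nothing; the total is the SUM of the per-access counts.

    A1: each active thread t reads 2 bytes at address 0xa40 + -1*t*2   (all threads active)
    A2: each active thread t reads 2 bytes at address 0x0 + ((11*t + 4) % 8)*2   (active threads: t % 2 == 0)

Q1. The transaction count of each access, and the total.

A1: 2 transactions
A2: 1 transaction

Answer: 2,1; total 3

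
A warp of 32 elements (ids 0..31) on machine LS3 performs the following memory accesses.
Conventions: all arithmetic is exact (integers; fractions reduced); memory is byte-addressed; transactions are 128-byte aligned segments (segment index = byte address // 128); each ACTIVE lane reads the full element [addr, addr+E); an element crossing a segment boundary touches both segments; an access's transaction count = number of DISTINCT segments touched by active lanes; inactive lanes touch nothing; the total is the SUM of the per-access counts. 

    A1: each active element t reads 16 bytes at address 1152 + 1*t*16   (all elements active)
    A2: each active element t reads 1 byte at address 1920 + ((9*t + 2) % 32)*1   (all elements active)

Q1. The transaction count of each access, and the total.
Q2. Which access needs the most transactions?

A1: 4 transactions
A2: 1 transaction

Answer: 4,1; total 5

Answer: A1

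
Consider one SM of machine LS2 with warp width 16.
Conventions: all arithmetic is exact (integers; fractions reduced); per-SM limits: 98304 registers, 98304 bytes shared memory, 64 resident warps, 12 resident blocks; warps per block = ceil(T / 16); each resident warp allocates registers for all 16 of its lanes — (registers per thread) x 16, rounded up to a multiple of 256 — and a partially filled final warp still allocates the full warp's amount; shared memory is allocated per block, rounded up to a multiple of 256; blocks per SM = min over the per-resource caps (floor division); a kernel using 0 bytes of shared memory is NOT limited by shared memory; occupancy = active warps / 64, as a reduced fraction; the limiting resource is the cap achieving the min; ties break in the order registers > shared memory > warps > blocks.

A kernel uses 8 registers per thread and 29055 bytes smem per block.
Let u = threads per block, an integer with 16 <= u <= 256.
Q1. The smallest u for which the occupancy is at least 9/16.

Answer: u = 177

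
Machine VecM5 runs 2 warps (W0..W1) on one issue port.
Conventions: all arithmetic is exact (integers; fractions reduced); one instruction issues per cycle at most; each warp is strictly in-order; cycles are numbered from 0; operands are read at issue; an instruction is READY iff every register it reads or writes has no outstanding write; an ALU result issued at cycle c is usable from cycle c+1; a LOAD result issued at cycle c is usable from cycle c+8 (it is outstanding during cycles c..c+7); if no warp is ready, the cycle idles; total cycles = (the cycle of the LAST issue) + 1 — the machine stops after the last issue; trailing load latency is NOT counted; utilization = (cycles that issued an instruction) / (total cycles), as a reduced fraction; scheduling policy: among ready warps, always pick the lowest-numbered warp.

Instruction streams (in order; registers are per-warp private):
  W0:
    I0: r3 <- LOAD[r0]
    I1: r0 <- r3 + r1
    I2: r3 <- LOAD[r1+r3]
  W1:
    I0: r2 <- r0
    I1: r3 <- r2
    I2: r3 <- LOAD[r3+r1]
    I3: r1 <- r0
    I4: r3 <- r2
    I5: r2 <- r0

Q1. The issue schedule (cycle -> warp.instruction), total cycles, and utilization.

cycle 0: W0.I0
cycle 1: W1.I0
cycle 2: W1.I1
cycle 3: W1.I2
cycle 4: W1.I3
cycle 5: idle
cycle 6: idle
cycle 7: idle
cycle 8: W0.I1
cycle 9: W0.I2
cycle 10: idle
cycle 11: W1.I4
cycle 12: W1.I5

Answer: 13 cycles, utilization 9/13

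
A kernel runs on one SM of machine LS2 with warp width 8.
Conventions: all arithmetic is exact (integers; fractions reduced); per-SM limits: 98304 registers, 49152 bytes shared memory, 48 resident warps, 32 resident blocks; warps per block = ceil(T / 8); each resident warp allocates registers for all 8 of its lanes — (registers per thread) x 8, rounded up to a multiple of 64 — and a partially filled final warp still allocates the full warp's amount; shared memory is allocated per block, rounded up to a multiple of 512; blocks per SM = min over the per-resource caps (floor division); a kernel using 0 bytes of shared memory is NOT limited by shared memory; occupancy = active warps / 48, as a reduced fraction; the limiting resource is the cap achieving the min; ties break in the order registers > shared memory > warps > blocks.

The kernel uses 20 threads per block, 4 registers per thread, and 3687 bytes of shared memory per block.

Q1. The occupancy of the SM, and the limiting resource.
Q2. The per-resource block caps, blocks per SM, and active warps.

Answer: occupancy 3/4, limited by shared memory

registers: 512 blocks
shared memory: 12 blocks
warps: 16 blocks
blocks: 32 blocks

Answer: 12 blocks, 36 active warps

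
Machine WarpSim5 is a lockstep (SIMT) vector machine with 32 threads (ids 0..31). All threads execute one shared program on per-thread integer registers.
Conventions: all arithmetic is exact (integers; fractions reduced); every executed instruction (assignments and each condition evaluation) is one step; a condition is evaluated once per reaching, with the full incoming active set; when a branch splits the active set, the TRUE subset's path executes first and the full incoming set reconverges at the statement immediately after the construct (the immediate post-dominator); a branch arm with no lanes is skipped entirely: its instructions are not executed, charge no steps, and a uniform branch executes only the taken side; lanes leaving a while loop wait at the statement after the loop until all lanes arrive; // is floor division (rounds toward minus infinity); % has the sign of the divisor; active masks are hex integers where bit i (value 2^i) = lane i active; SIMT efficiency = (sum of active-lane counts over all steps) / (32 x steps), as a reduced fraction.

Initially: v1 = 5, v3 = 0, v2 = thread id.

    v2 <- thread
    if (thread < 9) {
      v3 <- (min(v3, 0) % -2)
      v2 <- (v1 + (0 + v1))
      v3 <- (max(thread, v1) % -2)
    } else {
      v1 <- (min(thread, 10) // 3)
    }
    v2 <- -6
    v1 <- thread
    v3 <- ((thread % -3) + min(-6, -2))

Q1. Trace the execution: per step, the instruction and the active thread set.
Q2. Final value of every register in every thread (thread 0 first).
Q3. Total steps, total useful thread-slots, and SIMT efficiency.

step 0: v2 <- thread                 0xffffffff
step 1: eval (thread < 9)            0xffffffff
step 2: v3 <- (min(v3, 0) % -2)      0x000001ff
step 3: v2 <- (v1 + (0 + v1))        0x000001ff
step 4: v3 <- (max(thread, v1) % -2) 0x000001ff
step 5: v1 <- (min(thread, 10) // 3) 0xfffffe00
step 6: v2 <- -6                     0xffffffff
step 7: v1 <- thread                 0xffffffff
step 8: v3 <- ((thread % -3) + min(-6, -2)) 0xffffffff

Answer: 9 steps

v1: 0,1,2,3,4,5,6,7,8,9,10,11,12,13,14,15,16,17,18,19,20,21,22,23,24,25,26,27,28,29,30,31
v3: -6,-8,-7,-6,-8,-7,-6,-8,-7,-6,-8,-7,-6,-8,-7,-6,-8,-7,-6,-8,-7,-6,-8,-7,-6,-8,-7,-6,-8,-7,-6,-8
v2: -6,-6,-6,-6,-6,-6,-6,-6,-6,-6,-6,-6,-6,-6,-6,-6,-6,-6,-6,-6,-6,-6,-6,-6,-6,-6,-6,-6,-6,-6,-6,-6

steps = 9; useful = 210; efficiency = 210/288 = 35/48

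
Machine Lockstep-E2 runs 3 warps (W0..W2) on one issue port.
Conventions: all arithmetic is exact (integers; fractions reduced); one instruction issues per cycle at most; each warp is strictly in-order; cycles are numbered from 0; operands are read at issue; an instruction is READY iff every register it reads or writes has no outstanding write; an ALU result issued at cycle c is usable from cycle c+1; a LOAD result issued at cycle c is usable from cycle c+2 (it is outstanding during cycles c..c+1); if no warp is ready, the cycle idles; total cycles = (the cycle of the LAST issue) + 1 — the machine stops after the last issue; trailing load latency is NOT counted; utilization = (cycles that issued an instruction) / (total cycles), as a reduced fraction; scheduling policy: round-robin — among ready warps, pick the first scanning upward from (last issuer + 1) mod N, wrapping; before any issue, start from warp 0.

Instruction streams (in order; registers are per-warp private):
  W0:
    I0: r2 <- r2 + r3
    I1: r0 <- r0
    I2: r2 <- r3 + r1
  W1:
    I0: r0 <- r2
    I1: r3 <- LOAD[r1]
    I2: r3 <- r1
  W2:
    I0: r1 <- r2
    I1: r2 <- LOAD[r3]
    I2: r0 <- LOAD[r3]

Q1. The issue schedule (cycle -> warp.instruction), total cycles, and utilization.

cycle 0: W0.I0
cycle 1: W1.I0
cycle 2: W2.I0
cycle 3: W0.I1
cycle 4: W1.I1
cycle 5: W2.I1
cycle 6: W0.I2
cycle 7: W1.I2
cycle 8: W2.I2

Answer: 9 cycles, utilization 1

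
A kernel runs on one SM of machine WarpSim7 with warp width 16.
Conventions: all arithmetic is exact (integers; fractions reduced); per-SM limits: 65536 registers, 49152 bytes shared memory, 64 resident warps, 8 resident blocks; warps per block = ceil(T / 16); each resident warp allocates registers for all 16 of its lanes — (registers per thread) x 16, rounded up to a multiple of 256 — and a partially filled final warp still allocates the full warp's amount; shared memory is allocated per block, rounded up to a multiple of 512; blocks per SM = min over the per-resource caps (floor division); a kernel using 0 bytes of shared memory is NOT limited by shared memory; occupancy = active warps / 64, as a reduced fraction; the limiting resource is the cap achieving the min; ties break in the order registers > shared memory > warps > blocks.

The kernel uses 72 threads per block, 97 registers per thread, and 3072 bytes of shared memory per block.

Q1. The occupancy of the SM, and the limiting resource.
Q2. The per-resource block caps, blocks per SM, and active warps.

Answer: occupancy 35/64, limited by registers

registers: 7 blocks
shared memory: 16 blocks
warps: 12 blocks
blocks: 8 blocks

Answer: 7 blocks, 35 active warps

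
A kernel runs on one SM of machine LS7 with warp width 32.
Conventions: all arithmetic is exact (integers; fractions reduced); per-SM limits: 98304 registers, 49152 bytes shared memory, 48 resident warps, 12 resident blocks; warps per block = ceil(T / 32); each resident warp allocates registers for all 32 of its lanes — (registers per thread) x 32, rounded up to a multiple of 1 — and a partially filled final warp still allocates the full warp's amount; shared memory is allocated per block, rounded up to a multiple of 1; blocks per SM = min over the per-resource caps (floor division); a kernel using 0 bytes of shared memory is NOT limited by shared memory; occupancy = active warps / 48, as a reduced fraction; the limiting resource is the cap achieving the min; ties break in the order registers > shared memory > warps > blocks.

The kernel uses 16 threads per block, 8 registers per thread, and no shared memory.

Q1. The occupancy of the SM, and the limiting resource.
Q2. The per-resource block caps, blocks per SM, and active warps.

Answer: occupancy 1/4, limited by blocks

registers: 384 blocks
shared memory: no limit (kernel uses none)
warps: 48 blocks
blocks: 12 blocks

Answer: 12 blocks, 12 active warps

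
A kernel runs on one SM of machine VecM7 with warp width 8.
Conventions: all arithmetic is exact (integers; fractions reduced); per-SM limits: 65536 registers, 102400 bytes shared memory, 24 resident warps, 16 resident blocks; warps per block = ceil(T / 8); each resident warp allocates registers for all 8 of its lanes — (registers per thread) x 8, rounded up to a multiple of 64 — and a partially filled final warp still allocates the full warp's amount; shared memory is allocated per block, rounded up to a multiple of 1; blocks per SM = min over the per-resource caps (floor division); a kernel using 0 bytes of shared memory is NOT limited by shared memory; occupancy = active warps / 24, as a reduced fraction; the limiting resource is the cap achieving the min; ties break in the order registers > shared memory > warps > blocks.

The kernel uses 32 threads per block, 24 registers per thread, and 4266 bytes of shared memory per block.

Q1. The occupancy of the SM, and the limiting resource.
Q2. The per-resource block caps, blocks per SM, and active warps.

Answer: occupancy 1, limited by warps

registers: 85 blocks
shared memory: 24 blocks
warps: 6 blocks
blocks: 16 blocks

Answer: 6 blocks, 24 active warps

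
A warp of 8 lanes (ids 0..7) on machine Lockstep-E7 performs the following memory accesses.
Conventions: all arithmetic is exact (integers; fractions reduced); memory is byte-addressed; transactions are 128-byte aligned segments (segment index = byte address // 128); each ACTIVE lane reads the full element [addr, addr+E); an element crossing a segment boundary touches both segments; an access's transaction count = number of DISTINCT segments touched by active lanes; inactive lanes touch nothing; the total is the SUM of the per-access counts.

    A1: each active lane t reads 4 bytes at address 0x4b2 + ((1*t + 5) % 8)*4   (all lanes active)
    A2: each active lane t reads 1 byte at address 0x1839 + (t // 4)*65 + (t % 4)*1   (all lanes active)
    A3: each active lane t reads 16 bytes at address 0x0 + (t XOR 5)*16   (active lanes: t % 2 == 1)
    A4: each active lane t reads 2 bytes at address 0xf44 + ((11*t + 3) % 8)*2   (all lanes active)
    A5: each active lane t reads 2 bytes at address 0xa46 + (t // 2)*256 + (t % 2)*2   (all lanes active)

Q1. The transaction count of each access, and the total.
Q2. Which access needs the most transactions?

A1: 1 transaction
A2: 1 transaction
A3: 1 transaction
A4: 1 transaction
A5: 4 transactions

Answer: 1,1,1,1,4; total 8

Answer: A5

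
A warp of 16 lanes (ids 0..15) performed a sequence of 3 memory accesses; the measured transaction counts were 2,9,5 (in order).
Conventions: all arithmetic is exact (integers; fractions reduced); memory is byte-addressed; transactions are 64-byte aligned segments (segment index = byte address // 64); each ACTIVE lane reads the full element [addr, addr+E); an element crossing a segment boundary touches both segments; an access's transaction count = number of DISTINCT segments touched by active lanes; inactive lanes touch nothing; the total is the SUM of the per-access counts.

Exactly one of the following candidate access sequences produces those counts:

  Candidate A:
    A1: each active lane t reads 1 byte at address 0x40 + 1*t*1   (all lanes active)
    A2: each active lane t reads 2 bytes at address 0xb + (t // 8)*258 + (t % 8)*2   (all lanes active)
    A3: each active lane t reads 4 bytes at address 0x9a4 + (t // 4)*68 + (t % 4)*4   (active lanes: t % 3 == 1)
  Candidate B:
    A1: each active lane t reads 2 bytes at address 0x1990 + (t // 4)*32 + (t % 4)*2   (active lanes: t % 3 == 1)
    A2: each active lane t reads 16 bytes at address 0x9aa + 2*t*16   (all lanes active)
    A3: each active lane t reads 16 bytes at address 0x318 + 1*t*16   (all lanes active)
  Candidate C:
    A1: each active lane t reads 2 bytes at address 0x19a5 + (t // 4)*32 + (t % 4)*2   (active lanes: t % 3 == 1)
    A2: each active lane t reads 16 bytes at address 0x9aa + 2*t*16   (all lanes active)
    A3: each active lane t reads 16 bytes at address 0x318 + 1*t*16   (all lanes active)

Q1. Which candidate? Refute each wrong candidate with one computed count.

A: A1 gives 1 transaction, not 2
C: A1 gives 3 transactions, not 2
B: all counts match (2,9,5)

Answer: B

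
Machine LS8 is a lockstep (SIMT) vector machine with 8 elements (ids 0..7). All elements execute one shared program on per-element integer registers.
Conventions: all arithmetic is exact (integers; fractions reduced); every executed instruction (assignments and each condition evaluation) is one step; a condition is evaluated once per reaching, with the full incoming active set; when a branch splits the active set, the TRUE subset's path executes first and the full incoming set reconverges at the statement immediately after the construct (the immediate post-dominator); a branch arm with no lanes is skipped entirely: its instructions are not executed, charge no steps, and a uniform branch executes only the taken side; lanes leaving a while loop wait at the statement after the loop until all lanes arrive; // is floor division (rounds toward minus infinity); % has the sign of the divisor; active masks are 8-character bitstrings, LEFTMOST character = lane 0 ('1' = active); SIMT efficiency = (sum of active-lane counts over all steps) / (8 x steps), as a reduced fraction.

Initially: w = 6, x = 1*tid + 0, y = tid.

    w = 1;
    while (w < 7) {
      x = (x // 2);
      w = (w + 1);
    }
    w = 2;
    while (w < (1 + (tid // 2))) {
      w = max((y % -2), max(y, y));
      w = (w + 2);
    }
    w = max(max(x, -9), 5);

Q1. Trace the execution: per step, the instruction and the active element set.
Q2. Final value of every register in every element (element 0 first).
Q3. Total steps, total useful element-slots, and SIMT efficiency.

step 0: w <- 1                       11111111
step 1: eval (w < 7)                 11111111
step 2: x <- (x // 2)                11111111
step 3: w <- (w + 1)                 11111111
step 4: eval (w < 7)                 11111111
step 5: x <- (x // 2)                11111111
step 6: w <- (w + 1)                 11111111
step 7: eval (w < 7)                 11111111
step 8: x <- (x // 2)                11111111
step 9: w <- (w + 1)                 11111111
step 10: eval (w < 7)                 11111111
step 11: x <- (x // 2)                11111111
step 12: w <- (w + 1)                 11111111
step 13: eval (w < 7)                 11111111
step 14: x <- (x // 2)                11111111
step 15: w <- (w + 1)                 11111111
step 16: eval (w < 7)                 11111111
step 17: x <- (x // 2)                11111111
step 18: w <- (w + 1)                 11111111
step 19: eval (w < 7)                 11111111
step 20: w <- 2                       11111111
step 21: eval (w < (1 + (tid // 2)))  11111111
step 22: w <- max((y % -2), max(y, y)) 00001111
step 23: w <- (w + 2)                 00001111
step 24: eval (w < (1 + (tid // 2)))  00001111
step 25: w <- max(max(x, -9), 5)      11111111

Answer: 26 steps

w: 5,5,5,5,5,5,5,5
x: 0,0,0,0,0,0,0,0
y: 0,1,2,3,4,5,6,7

steps = 26; useful = 196; efficiency = 196/208 = 49/52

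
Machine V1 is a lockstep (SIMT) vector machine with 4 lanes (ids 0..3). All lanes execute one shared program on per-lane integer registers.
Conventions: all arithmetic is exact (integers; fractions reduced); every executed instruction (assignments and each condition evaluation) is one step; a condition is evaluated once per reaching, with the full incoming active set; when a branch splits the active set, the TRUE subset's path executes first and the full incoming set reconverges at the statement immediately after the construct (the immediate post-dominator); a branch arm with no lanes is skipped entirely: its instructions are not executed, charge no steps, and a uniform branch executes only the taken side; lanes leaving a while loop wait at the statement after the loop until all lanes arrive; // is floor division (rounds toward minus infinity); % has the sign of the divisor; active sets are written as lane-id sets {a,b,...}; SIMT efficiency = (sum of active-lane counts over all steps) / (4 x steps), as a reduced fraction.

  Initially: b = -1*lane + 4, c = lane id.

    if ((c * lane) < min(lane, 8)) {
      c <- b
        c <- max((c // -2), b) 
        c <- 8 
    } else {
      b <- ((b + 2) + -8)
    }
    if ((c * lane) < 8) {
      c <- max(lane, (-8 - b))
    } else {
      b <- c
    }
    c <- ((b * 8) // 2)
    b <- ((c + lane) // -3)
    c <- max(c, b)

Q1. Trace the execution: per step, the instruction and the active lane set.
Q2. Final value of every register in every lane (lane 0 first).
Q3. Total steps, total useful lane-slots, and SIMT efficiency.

step 0: eval ((c * lane) < min(lane, 8)) {0,1,2,3}
step 1: b <- ((b + 2) + -8)          {0,1,2,3}
step 2: eval ((c * lane) < 8)        {0,1,2,3}
step 3: c <- max(lane, (-8 - b))     {0,1,2}
step 4: b <- c                       {3}
step 5: c <- ((b * 8) // 2)          {0,1,2,3}
step 6: b <- ((c + lane) // -3)      {0,1,2,3}
step 7: c <- max(c, b)               {0,1,2,3}

Answer: 8 steps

b: 2,3,4,-5
c: 2,3,4,12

steps = 8; useful = 28; efficiency = 28/32 = 7/8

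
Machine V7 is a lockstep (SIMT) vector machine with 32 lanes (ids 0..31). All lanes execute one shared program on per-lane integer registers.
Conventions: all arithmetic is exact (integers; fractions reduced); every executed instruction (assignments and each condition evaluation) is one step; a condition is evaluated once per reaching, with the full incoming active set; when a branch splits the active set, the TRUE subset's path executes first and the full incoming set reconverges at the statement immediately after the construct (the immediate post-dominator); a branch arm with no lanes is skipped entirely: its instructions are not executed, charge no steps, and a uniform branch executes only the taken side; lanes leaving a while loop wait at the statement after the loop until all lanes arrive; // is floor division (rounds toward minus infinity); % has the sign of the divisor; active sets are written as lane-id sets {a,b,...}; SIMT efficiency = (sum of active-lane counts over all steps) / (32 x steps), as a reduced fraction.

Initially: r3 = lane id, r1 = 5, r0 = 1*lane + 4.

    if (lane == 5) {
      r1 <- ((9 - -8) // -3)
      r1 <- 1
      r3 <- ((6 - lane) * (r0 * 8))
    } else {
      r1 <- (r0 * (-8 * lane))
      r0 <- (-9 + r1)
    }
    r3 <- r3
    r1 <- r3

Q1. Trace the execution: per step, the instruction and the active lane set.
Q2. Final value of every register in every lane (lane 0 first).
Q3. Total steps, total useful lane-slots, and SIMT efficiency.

step 0: eval (lane == 5)             {0,1,2,3,4,5,6,7,8,9,10,11,12,13,14,15,16,17,18,19,20,21,22,23,24,25,26,27,28,29,30,31}
step 1: r1 <- ((9 - -8) // -3)       {5}
step 2: r1 <- 1                      {5}
step 3: r3 <- ((6 - lane) * (r0 * 8)) {5}
step 4: r1 <- (r0 * (-8 * lane))     {0,1,2,3,4,6,7,8,9,10,11,12,13,14,15,16,17,18,19,20,21,22,23,24,25,26,27,28,29,30,31}
step 5: r0 <- (-9 + r1)              {0,1,2,3,4,6,7,8,9,10,11,12,13,14,15,16,17,18,19,20,21,22,23,24,25,26,27,28,29,30,31}
step 6: r3 <- r3                     {0,1,2,3,4,5,6,7,8,9,10,11,12,13,14,15,16,17,18,19,20,21,22,23,24,25,26,27,28,29,30,31}
step 7: r1 <- r3                     {0,1,2,3,4,5,6,7,8,9,10,11,12,13,14,15,16,17,18,19,20,21,22,23,24,25,26,27,28,29,30,31}

Answer: 8 steps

r3: 0,1,2,3,4,72,6,7,8,9,10,11,12,13,14,15,16,17,18,19,20,21,22,23,24,25,26,27,28,29,30,31
r1: 0,1,2,3,4,72,6,7,8,9,10,11,12,13,14,15,16,17,18,19,20,21,22,23,24,25,26,27,28,29,30,31
r0: -9,-49,-105,-177,-265,9,-489,-625,-777,-945,-1129,-1329,-1545,-1777,-2025,-2289,-2569,-2865,-3177,-3505,-3849,-4209,-4585,-4977,-5385,-5809,-6249,-6705,-7177,-7665,-8169,-8689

steps = 8; useful = 161; efficiency = 161/256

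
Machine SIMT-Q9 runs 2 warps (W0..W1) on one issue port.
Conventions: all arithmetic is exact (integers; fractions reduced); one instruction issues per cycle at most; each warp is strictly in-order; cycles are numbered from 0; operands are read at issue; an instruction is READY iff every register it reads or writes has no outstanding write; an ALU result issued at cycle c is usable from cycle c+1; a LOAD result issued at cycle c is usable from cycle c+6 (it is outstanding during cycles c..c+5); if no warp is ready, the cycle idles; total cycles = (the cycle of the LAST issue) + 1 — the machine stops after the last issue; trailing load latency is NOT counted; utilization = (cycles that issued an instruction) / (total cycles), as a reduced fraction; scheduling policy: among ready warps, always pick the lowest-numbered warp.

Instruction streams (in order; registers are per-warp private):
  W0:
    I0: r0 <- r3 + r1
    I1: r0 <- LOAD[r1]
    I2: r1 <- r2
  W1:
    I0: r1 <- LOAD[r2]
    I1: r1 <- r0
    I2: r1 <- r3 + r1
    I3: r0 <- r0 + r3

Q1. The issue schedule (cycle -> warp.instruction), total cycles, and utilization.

cycle 0: W0.I0
cycle 1: W0.I1
cycle 2: W0.I2
cycle 3: W1.I0
cycle 4: idle
cycle 5: idle
cycle 6: idle
cycle 7: idle
cycle 8: idle
cycle 9: W1.I1
cycle 10: W1.I2
cycle 11: W1.I3

Answer: 12 cycles, utilization 7/12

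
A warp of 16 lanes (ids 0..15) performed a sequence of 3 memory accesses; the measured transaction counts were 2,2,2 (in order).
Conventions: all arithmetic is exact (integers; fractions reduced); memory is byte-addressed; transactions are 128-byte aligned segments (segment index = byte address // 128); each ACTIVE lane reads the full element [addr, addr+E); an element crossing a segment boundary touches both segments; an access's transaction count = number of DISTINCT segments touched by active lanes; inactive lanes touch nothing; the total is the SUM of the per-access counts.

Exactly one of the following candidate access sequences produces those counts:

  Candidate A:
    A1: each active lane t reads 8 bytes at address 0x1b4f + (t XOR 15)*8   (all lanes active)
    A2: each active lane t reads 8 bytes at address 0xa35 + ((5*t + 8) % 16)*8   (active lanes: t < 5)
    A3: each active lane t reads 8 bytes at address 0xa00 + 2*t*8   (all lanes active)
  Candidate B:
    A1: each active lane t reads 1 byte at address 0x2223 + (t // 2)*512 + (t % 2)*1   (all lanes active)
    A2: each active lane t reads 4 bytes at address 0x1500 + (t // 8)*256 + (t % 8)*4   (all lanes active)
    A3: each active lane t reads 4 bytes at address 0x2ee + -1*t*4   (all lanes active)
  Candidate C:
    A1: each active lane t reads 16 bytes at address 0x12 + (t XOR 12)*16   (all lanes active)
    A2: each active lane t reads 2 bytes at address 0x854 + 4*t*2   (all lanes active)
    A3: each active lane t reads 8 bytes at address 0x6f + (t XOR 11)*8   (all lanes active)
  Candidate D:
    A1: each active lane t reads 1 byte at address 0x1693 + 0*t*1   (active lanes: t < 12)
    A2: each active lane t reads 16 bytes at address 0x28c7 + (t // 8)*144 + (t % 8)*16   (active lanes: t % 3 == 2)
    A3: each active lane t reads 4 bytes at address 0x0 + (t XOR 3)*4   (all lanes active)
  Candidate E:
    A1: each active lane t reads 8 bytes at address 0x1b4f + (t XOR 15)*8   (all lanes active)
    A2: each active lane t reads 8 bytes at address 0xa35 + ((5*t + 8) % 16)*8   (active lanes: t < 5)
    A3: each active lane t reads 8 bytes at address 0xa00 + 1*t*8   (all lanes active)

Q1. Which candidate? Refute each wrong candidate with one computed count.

B: A1 gives 8 transactions, not 2
C: A1 gives 3 transactions, not 2
D: A1 gives 1 transaction, not 2
E: A3 gives 1 transaction, not 2
A: all counts match (2,2,2)

Answer: A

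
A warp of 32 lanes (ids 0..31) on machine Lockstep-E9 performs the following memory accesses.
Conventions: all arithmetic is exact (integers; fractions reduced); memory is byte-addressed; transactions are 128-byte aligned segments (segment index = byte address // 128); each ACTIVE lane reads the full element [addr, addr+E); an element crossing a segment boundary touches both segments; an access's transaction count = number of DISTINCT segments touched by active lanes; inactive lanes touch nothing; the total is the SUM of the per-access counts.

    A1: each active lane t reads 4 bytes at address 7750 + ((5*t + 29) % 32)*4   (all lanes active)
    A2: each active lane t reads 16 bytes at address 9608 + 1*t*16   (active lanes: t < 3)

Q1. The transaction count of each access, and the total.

A1: 2 transactions
A2: 1 transaction

Answer: 2,1; total 3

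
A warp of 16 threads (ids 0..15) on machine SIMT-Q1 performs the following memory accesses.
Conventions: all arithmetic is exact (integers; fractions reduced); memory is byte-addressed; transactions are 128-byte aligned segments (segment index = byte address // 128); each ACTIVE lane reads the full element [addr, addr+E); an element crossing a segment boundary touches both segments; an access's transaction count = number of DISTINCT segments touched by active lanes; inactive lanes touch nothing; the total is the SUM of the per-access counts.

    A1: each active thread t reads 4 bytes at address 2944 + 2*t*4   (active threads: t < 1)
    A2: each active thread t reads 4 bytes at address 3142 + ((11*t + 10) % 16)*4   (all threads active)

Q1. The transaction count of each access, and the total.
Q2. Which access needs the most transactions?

A1: 1 transaction
A2: 2 transactions

Answer: 1,2; total 3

Answer: A2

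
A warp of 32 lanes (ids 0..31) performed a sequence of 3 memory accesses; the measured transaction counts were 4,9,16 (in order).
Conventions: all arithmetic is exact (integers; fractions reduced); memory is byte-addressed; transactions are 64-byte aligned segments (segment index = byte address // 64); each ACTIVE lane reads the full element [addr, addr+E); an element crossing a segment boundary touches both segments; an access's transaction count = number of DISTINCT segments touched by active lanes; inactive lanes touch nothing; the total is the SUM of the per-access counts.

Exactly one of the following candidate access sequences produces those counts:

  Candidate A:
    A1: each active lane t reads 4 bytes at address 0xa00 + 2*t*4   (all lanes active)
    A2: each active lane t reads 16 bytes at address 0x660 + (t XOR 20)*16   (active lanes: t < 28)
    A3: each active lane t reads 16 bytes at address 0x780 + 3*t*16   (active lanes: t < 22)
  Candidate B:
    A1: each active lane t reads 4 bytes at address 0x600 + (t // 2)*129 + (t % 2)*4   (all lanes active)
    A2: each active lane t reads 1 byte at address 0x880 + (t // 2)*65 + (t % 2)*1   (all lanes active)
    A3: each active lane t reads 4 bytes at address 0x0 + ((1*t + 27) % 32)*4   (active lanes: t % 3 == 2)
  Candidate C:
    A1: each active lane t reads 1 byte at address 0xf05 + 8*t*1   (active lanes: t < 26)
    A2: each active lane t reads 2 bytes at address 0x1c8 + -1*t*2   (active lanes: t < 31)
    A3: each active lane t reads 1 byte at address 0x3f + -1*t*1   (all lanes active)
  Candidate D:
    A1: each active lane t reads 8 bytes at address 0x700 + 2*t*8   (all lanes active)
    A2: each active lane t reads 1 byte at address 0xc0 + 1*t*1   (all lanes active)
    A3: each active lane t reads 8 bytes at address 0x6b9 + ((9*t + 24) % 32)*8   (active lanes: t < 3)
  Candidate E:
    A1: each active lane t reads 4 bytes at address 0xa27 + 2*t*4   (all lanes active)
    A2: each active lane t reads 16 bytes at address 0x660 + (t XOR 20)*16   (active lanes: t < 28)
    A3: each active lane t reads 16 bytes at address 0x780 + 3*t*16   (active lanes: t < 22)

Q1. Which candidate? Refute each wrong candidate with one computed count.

B: A1 gives 16 transactions, not 4
C: A2 gives 2 transactions, not 9
D: A1 gives 8 transactions, not 4
E: A1 gives 5 transactions, not 4
A: all counts match (4,9,16)

Answer: A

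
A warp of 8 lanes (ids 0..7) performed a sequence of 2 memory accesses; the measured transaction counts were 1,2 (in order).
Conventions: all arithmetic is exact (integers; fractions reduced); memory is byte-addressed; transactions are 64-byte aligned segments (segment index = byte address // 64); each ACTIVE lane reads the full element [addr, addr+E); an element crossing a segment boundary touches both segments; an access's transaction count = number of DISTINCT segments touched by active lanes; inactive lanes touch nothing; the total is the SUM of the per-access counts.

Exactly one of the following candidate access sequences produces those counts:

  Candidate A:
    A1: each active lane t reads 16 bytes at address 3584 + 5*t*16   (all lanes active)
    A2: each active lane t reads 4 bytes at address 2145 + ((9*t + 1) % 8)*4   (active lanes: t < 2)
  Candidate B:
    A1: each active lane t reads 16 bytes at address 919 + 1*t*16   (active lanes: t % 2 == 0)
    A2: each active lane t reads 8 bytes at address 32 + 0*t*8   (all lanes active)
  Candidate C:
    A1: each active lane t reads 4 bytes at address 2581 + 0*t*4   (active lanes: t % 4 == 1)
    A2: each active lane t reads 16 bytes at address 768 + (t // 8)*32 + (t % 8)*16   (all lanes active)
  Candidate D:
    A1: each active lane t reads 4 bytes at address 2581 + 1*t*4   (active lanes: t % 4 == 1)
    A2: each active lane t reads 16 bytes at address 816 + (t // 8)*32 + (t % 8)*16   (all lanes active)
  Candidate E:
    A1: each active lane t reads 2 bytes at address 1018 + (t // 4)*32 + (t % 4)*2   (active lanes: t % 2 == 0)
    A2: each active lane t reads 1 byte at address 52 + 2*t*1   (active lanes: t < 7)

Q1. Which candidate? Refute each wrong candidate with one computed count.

A: A1 gives 8 transactions, not 1
B: A1 gives 3 transactions, not 1
D: A2 gives 3 transactions, not 2
E: A1 gives 2 transactions, not 1
C: all counts match (1,2)

Answer: C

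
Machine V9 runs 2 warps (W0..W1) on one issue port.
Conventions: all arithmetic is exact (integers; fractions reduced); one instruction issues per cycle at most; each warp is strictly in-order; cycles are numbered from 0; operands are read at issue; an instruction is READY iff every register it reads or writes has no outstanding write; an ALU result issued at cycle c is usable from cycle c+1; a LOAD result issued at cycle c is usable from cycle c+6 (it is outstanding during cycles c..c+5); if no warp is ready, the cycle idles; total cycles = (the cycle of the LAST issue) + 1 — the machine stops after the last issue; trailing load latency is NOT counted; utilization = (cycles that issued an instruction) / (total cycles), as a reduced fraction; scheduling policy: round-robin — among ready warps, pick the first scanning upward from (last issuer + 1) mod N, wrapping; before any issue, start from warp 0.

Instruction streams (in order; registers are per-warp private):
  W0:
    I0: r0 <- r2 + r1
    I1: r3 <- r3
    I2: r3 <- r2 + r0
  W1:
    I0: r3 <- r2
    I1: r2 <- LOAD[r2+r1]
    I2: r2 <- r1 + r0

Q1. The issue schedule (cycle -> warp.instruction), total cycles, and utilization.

cycle 0: W0.I0
cycle 1: W1.I0
cycle 2: W0.I1
cycle 3: W1.I1
cycle 4: W0.I2
cycle 5: idle
cycle 6: idle
cycle 7: idle
cycle 8: idle
cycle 9: W1.I2

Answer: 10 cycles, utilization 3/5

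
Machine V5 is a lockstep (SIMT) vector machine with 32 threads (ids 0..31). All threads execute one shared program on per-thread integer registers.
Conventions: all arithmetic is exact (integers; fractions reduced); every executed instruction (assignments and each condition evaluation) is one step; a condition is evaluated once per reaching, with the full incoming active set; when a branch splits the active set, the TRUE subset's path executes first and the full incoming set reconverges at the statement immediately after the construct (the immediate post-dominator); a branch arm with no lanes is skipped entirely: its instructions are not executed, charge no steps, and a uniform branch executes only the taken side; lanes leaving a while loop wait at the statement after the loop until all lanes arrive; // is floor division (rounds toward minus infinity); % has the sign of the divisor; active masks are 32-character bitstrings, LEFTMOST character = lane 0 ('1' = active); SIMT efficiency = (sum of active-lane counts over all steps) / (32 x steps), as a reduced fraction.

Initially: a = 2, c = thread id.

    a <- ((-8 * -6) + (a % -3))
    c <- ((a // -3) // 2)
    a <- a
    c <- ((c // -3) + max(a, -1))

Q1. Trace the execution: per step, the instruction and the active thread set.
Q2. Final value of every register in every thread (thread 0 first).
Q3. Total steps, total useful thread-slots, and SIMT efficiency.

step 0: a <- ((-8 * -6) + (a % -3))  11111111111111111111111111111111
step 1: c <- ((a // -3) // 2)        11111111111111111111111111111111
step 2: a <- a                       11111111111111111111111111111111
step 3: c <- ((c // -3) + max(a, -1)) 11111111111111111111111111111111

Answer: 4 steps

a: 47,47,47,47,47,47,47,47,47,47,47,47,47,47,47,47,47,47,47,47,47,47,47,47,47,47,47,47,47,47,47,47
c: 49,49,49,49,49,49,49,49,49,49,49,49,49,49,49,49,49,49,49,49,49,49,49,49,49,49,49,49,49,49,49,49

steps = 4; useful = 128; efficiency = 128/128 = 1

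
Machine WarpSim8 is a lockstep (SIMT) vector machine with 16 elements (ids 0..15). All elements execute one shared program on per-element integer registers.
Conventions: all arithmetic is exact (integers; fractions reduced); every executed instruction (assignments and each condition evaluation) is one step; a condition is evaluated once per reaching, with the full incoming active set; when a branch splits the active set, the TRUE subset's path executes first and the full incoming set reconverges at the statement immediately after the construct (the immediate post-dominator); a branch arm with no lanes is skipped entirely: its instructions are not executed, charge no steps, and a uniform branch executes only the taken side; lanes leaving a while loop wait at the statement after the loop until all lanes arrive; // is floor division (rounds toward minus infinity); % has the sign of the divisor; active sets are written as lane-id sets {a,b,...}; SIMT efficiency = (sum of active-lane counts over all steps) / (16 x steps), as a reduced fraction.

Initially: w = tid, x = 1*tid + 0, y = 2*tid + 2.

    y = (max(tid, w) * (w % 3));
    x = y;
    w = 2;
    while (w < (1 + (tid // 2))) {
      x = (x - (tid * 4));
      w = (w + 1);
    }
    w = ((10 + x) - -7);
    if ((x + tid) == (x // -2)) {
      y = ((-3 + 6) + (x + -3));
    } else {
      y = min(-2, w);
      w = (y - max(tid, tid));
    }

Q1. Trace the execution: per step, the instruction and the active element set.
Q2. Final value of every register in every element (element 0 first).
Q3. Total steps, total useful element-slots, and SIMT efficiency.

step 0: y <- (max(tid, w) * (w % 3)) {0,1,2,3,4,5,6,7,8,9,10,11,12,13,14,15}
step 1: x <- y                       {0,1,2,3,4,5,6,7,8,9,10,11,12,13,14,15}
step 2: w <- 2                       {0,1,2,3,4,5,6,7,8,9,10,11,12,13,14,15}
step 3: eval (w < (1 + (tid // 2)))  {0,1,2,3,4,5,6,7,8,9,10,11,12,13,14,15}
step 4: x <- (x - (tid * 4))         {4,5,6,7,8,9,10,11,12,13,14,15}
step 5: w <- (w + 1)                 {4,5,6,7,8,9,10,11,12,13,14,15}
step 6: eval (w < (1 + (tid // 2)))  {4,5,6,7,8,9,10,11,12,13,14,15}
step 7: x <- (x - (tid * 4))         {6,7,8,9,10,11,12,13,14,15}
step 8: w <- (w + 1)                 {6,7,8,9,10,11,12,13,14,15}
step 9: eval (w < (1 + (tid // 2)))  {6,7,8,9,10,11,12,13,14,15}
step 10: x <- (x - (tid * 4))         {8,9,10,11,12,13,14,15}
step 11: w <- (w + 1)                 {8,9,10,11,12,13,14,15}
step 12: eval (w < (1 + (tid // 2)))  {8,9,10,11,12,13,14,15}
step 13: x <- (x - (tid * 4))         {10,11,12,13,14,15}
step 14: w <- (w + 1)                 {10,11,12,13,14,15}
step 15: eval (w < (1 + (tid // 2)))  {10,11,12,13,14,15}
step 16: x <- (x - (tid * 4))         {12,13,14,15}
step 17: w <- (w + 1)                 {12,13,14,15}
step 18: eval (w < (1 + (tid // 2)))  {12,13,14,15}
step 19: x <- (x - (tid * 4))         {14,15}
step 20: w <- (w + 1)                 {14,15}
step 21: eval (w < (1 + (tid // 2)))  {14,15}
step 22: w <- ((10 + x) - -7)         {0,1,2,3,4,5,6,7,8,9,10,11,12,13,14,15}
step 23: eval ((x + tid) == (x // -2)) {0,1,2,3,4,5,6,7,8,9,10,11,12,13,14,15}
step 24: y <- ((-3 + 6) + (x + -3))   {0}
step 25: y <- min(-2, w)              {1,2,3,4,5,6,7,8,9,10,11,12,13,14,15}
step 26: w <- (y - max(tid, tid))     {1,2,3,4,5,6,7,8,9,10,11,12,13,14,15}

Answer: 27 steps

w: 17,-3,-4,-5,-6,-7,-37,-39,-71,-100,-143,-148,-235,-243,-305,-358
x: 0,1,4,0,-12,-10,-48,-49,-80,-108,-150,-154,-240,-247,-308,-360
y: 0,-2,-2,-2,-2,-2,-31,-32,-63,-91,-133,-137,-223,-230,-291,-343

steps = 27; useful = 253; efficiency = 253/432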